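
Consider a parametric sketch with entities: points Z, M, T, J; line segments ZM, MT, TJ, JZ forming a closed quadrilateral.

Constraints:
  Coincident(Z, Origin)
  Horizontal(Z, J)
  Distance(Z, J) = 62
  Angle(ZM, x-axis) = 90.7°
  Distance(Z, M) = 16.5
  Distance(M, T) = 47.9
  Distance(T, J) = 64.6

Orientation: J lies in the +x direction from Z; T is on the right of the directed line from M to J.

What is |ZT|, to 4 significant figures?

31.54

Z is at the origin; Z and J share the same y with |ZJ| = 62.0 and J in +x, so J = (62.0, 0). ZM runs at 90.7° with |ZM| = 16.5, so M = (-0.2016, 16.50). T is determined by |MT| = 47.9 and |TJ| = 64.6 together: it lies at the intersection of circle(M, 47.9) and circle(J, 64.6). With |MJ| = 64.35, the foot of the radical line on MJ is 17.58 from M and the perpendicular offset is √(47.9² − 17.58²) = 44.56. Taking the right-of-MJ solution: T = (5.366, -31.08).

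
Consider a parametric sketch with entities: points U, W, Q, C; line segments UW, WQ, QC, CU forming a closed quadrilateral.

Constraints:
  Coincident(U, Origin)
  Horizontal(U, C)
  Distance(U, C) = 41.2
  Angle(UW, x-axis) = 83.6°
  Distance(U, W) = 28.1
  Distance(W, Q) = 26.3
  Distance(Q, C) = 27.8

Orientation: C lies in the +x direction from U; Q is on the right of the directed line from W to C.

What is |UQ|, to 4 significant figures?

14.19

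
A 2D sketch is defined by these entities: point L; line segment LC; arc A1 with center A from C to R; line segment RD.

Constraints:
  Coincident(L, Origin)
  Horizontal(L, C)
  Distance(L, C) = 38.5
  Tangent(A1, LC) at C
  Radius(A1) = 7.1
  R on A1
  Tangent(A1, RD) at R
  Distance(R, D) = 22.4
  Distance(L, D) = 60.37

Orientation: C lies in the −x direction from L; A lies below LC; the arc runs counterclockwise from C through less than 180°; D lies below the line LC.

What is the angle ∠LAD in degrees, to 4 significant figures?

148.0°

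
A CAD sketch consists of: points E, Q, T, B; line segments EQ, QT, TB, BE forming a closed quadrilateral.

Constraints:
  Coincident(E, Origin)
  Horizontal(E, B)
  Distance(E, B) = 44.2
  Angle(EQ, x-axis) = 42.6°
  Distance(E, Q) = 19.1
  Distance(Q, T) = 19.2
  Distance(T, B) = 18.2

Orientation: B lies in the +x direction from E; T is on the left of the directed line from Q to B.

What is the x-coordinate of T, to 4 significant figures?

33.20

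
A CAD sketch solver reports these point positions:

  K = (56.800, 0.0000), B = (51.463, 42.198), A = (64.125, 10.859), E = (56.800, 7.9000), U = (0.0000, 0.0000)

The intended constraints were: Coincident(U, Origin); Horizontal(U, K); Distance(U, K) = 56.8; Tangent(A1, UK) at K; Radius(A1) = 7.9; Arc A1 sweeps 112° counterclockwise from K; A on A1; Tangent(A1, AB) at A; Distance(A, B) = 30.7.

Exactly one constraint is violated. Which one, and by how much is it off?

Distance(A, B) = 30.7 — off by 3.10.

U = (0.00, 0.00) ✓; U.y = 0.00, K.y = 0.00 ✓; |UK| = 56.80 ✓; ∠(EK, KU) = 90.00° ✓; |EK| = 7.900 ✓; bearing(E→A) − bearing(E→K) = 112.0° ✓; |EA| = 7.900 ✓; ∠(EA, AB) = 90.00° ✓; |AB| = 33.80 ✗.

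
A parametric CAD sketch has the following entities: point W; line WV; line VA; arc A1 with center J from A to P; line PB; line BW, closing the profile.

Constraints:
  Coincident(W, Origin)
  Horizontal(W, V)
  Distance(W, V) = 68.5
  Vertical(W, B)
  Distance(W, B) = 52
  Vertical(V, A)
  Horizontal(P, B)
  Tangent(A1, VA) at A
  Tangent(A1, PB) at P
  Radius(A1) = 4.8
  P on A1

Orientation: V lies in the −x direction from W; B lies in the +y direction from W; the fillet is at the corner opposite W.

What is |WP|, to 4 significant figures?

82.23

The virtual corner opposite W is at (-68.50, 52.00). A1 meets VA tangentially, so JA is at right angles to VA and tangency of A1 to PB means the radius JP is perpendicular to PB, with radius 4.8, so the center J sits 4.8 in from both sides at J = (-63.70, 47.20). That places the tangent points at A = (-68.50, 47.20) on VA and P = (-63.70, 52.00) on PB. Then |WP| = |P − W| = 82.23.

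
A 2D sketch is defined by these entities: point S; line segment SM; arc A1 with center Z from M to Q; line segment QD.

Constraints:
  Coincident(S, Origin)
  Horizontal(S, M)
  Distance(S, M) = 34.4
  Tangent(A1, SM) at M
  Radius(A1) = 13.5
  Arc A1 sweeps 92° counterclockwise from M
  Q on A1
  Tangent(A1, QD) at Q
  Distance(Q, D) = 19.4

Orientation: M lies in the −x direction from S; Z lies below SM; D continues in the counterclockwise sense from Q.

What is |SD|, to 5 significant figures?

57.811

S is at the origin; S and M share the same y with |SM| = 34.4 and M on the −x side, so M = (-34.400, 0.0000). The tangent condition forces ZM to be normal to SM, so Z = M + (0, -13.5) = (-34.400, -13.500). On A1, M sits at bearing 90° from Z; a 92° counterclockwise sweep puts Q at bearing 182°, so Q = Z + 13.5·(cos 182°, sin 182°) = (-47.892, -13.971). The tangent condition forces ZQ to be normal to QD, so QD runs along (−sin 182°, cos 182°); with |QD| = 19.4, D = (-47.215, -33.359). Then |SD| = |D − S| = 57.811.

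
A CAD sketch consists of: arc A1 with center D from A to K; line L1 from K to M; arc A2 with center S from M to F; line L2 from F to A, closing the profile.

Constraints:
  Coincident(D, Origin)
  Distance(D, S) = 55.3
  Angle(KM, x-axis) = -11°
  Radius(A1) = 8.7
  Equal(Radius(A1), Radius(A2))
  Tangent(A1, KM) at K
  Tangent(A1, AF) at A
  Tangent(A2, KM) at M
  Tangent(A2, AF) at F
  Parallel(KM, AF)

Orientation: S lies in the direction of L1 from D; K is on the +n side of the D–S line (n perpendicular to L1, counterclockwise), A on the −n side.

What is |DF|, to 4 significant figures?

55.98

The slot axis is L1's direction at -11.0°, so u = (cos -11.0°, sin -11.0°) = (0.9816, -0.1908) and n = (−sin -11.0°, cos -11.0°) = (0.1908, 0.9816). D is at the origin and S lies 55.3 along u from D, so S = 55.3·u = (54.28, -10.55). Tangency of A1 to both parallel lines with radius 8.7 puts K and A at D ± 8.7·n: K = (1.660, 8.540), A = (-1.660, -8.540). Equal radii place M and F the same way about S: M = S + 8.7·n = (55.94, -2.012), F = S − 8.7·n = (52.62, -19.09). Then |DF| = |F − D| = 55.98.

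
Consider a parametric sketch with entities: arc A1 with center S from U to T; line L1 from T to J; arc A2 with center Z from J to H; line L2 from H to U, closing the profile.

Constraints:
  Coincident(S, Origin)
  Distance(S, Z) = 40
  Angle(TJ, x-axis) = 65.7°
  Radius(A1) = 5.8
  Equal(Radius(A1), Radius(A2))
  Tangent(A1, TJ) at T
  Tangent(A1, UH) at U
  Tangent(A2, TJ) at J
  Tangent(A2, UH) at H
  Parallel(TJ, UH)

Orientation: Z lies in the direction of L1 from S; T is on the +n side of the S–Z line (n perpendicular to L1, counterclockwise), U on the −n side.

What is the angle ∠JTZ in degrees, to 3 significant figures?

8.25°

The slot axis is L1's direction at 65.7°, so u = (cos 65.7°, sin 65.7°) = (0.412, 0.911) and n = (−sin 65.7°, cos 65.7°) = (-0.911, 0.412). S is at the origin and Z lies 40.0 along u from S, so Z = 40.0·u = (16.5, 36.5). Tangency of A1 to both parallel lines with radius 5.8 puts T and U at S ± 5.8·n: T = (-5.29, 2.39), U = (5.29, -2.39). Equal radii place J and H the same way about Z: J = Z + 5.8·n = (11.2, 38.8), H = Z − 5.8·n = (21.7, 34.1). Then cos ∠JTZ = TJ·TZ / (|TJ||TZ|), giving 8.25°.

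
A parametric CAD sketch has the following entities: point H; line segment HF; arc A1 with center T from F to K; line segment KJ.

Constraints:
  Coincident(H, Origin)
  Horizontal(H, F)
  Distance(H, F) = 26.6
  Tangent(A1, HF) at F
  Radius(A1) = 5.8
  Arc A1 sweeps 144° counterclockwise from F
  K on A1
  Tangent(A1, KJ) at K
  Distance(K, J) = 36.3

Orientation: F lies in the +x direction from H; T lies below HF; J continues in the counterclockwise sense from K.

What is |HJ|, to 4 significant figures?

61.44

H is at the origin; H and F share the same y with |HF| = 26.6 and F on the +x side, so F = (26.60, 0.000). A1 meets HF tangentially, so TF is at right angles to HF, so T = F + (0, -5.8) = (26.60, -5.800). On A1, F sits at bearing 90° from T; a 144° counterclockwise sweep puts K at bearing 234°, so K = T + 5.8·(cos 234°, sin 234°) = (23.19, -10.49). A1 meets KJ tangentially, so TK is at right angles to KJ, so KJ runs along (−sin 234°, cos 234°); with |KJ| = 36.3, J = (52.56, -31.83). Then |HJ| = |J − H| = 61.44.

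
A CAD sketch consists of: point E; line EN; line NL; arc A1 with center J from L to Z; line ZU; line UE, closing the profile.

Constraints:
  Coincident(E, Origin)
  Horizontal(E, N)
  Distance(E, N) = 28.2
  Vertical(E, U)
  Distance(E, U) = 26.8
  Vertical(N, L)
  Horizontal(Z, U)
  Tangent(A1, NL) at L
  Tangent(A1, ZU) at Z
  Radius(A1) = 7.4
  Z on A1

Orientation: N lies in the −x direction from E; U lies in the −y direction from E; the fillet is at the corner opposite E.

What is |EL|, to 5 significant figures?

34.229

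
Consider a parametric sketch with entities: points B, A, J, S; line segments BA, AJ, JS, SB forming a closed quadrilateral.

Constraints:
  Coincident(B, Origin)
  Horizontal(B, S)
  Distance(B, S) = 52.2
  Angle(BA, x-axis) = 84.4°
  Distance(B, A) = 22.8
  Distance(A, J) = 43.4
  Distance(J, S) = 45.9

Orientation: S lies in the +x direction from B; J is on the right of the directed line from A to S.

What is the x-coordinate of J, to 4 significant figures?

10.81

Checks: |AJ| = 43.40 ✓; |JS| = 45.90 ✓.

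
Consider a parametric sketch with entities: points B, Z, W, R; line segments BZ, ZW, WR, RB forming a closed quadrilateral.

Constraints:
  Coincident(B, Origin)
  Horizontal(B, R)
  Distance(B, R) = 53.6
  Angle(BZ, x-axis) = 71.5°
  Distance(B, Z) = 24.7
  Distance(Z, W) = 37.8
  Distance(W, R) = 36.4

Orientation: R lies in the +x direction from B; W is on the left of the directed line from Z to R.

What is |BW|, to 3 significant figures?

56.1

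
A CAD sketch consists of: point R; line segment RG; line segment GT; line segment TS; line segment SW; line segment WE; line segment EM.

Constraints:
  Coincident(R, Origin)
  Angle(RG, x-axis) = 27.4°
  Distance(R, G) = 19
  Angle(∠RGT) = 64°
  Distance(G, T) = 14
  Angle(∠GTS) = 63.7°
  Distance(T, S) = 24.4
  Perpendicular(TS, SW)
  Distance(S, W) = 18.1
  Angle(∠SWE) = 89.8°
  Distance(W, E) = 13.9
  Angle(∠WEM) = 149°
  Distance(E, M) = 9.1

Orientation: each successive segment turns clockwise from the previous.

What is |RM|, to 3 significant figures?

21.9

R is at the origin; RG runs at 27.4° with length 19.0, so G = (16.9, 8.74). ∠RGT = 64.0° gives GT at -88.6° from the x-axis; with |GT| = 14.0, T = (17.2, -5.25). ∠GTS = 63.7° gives TS at 155° from the x-axis; with |TS| = 24.4, S = (-4.92, 5.02). TS ⟂ SW, so SW runs at 65.1°; with |SW| = 18.1, W = (2.70, 21.4). ∠SWE = 89.8° gives WE at -25.1° from the x-axis; with |WE| = 13.9, E = (15.3, 15.5). ∠WEM = 149.0° gives EM at -56.1° from the x-axis; with |EM| = 9.1, M = (20.4, 7.99). Then |RM| = |M − R| = 21.9.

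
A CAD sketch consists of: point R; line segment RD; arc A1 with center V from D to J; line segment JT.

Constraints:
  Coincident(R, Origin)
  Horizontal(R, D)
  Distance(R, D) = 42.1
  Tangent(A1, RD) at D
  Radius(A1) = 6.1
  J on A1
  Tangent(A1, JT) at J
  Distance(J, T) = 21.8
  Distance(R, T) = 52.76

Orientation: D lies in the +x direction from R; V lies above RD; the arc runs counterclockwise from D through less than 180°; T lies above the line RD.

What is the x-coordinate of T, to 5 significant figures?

44.317

Checks: ∠(VD, DR) = 90.00° ✓; |VJ| = 6.100 ✓; ∠(VJ, JT) = 90.00° ✓; |JT| = 21.80 ✓; |RT| = 52.76 ✓.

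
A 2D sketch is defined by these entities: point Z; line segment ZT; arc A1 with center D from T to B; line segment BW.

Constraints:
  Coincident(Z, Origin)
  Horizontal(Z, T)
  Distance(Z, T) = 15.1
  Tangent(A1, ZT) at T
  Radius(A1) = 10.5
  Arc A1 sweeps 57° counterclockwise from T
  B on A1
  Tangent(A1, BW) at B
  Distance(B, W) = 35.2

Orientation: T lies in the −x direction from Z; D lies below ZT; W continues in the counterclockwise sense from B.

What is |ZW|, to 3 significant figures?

55.1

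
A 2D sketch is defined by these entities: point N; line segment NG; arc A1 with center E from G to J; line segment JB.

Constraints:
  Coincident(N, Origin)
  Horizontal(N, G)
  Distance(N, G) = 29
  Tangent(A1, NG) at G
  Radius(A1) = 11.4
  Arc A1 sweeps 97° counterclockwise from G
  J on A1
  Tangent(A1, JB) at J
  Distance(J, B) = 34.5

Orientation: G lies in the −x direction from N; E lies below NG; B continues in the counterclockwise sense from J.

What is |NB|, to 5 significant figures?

59.296

N is at the origin; NG is horizontal with |NG| = 29.0 and G on the −x side, so G = (-29.000, 0.0000). A1 meets NG tangentially, so EG is at right angles to NG, so E = G + (0, -11.4) = (-29.000, -11.400). On A1, G sits at bearing 90° from E; a 97° counterclockwise sweep puts J at bearing 187°, so J = E + 11.4·(cos 187°, sin 187°) = (-40.315, -12.789). Since A1 is tangent to JB there, EJ ⟂ JB, so JB runs along (−sin 187°, cos 187°); with |JB| = 34.5, B = (-36.111, -47.032). Then |NB| = |B − N| = 59.296.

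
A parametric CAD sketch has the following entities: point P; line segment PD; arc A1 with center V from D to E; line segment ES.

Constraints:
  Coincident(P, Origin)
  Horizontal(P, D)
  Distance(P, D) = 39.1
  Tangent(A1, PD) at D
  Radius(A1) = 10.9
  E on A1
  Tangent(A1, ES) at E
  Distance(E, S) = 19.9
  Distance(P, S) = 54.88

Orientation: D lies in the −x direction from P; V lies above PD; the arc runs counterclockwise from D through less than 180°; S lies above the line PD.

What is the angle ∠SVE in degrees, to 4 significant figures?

61.29°

Checks: |VE| = 10.90 ✓; ∠(VE, ES) = 90.00° ✓; |ES| = 19.90 ✓; |PS| = 54.88 ✓.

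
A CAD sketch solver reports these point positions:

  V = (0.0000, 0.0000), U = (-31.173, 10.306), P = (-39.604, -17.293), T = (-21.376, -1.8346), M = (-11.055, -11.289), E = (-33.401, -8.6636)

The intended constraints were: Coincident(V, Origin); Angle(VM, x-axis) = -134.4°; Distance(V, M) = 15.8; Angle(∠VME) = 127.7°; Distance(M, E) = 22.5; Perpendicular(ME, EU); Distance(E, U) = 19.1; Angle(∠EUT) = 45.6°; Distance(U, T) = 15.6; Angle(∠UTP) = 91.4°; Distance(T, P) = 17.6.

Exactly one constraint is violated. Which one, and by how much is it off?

Distance(T, P) = 17.6 — off by 6.30.

V = (0.00, 0.00) ✓; VM at -134.4° ✓; |VM| = 15.80 ✓; ∠VME = 127.7° ✓; |ME| = 22.50 ✓; ∠(ME, EU) = 90.00° ✓; |EU| = 19.10 ✓; ∠EUT = 45.60° ✓; |UT| = 15.60 ✓; ∠UTP = 91.40° ✓; |TP| = 23.90 ✗.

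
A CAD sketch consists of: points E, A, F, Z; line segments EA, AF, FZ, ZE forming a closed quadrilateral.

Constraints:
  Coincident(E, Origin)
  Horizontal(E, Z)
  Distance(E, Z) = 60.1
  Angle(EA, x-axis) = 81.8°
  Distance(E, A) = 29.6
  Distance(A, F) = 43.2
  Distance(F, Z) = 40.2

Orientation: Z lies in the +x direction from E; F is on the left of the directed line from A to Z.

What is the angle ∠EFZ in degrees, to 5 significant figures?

70.566°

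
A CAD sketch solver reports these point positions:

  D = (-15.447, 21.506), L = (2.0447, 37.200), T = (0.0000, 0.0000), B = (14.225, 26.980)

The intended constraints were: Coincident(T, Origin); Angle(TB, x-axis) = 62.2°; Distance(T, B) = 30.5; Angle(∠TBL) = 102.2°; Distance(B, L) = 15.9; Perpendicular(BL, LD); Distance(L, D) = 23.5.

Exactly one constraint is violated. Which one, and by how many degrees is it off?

Perpendicular(BL, LD) — off by 8.10°.

T = (0.00, 0.00) ✓; TB at 62.20° ✓; |TB| = 30.50 ✓; ∠TBL = 102.2° ✓; |BL| = 15.90 ✓; ∠(BL, LD) = 81.90° ✗; |LD| = 23.50 ✓.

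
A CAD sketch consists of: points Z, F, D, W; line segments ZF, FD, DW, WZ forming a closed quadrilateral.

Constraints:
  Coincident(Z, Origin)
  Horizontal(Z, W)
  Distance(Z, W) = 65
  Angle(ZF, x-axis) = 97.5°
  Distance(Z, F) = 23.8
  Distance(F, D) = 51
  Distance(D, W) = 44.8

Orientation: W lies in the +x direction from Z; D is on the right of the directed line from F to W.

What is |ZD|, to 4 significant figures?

31.20

Checks: |ZW| = 65.00 ✓; |ZF| = 23.80 ✓; |FD| = 51.00 ✓; |DW| = 44.80 ✓.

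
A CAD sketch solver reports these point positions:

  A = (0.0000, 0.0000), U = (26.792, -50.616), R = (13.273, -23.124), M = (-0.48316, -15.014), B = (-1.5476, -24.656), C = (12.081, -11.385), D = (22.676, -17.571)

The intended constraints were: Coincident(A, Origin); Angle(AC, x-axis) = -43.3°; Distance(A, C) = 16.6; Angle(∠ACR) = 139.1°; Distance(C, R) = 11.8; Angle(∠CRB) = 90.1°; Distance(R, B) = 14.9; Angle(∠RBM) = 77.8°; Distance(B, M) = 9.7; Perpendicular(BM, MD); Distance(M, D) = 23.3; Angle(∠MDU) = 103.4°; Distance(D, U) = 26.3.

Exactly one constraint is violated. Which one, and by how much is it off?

Distance(D, U) = 26.3 — off by 7.00.

A = (0.00, 0.00) ✓; AC at -43.30° ✓; |AC| = 16.60 ✓; ∠ACR = 139.1° ✓; |CR| = 11.80 ✓; ∠CRB = 90.10° ✓; |RB| = 14.90 ✓; ∠RBM = 77.80° ✓; |BM| = 9.701 ✓; ∠(BM, MD) = 90.00° ✓; |MD| = 23.30 ✓; ∠MDU = 103.4° ✓; |DU| = 33.30 ✗.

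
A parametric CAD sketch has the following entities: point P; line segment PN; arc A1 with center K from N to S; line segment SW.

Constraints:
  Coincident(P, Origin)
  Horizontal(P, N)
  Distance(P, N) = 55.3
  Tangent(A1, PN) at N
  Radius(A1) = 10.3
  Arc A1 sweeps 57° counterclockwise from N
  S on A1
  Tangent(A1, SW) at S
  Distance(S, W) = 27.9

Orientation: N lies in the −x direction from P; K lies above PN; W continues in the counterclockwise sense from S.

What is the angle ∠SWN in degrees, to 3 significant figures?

7.31°

P is at the origin; PN is horizontal with |PN| = 55.3 and N on the −x side, so N = (-55.3, 0.00). Since A1 is tangent to PN there, KN ⟂ PN, so K = N + (0, 10.3) = (-55.3, 10.3). On A1, N sits at bearing -90° from K; a 57° counterclockwise sweep puts S at bearing -33°, so S = K + 10.3·(cos -33°, sin -33°) = (-46.7, 4.69). Tangency of A1 to SW means the radius KS is perpendicular to SW, so SW runs along (−sin -33°, cos -33°); with |SW| = 27.9, W = (-31.5, 28.1). Then cos ∠SWN = WS·WN / (|WS||WN|), giving 7.31°.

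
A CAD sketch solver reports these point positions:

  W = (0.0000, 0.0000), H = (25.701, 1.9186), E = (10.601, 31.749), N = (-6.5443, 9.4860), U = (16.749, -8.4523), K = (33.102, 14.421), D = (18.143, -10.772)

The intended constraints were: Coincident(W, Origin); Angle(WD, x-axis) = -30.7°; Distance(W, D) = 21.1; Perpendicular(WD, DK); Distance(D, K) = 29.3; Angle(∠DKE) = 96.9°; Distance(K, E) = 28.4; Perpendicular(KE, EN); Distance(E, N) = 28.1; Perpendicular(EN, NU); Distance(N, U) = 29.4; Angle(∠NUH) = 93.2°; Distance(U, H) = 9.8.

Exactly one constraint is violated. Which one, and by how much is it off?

Distance(U, H) = 9.8 — off by 3.90.

W = (0.00, 0.00) ✓; WD at -30.70° ✓; |WD| = 21.10 ✓; ∠(WD, DK) = 90.00° ✓; |DK| = 29.30 ✓; ∠DKE = 96.90° ✓; |KE| = 28.40 ✓; ∠(KE, EN) = 90.00° ✓; |EN| = 28.10 ✓; ∠(EN, NU) = 90.00° ✓; |NU| = 29.40 ✓; ∠NUH = 93.20° ✓; |UH| = 13.70 ✗.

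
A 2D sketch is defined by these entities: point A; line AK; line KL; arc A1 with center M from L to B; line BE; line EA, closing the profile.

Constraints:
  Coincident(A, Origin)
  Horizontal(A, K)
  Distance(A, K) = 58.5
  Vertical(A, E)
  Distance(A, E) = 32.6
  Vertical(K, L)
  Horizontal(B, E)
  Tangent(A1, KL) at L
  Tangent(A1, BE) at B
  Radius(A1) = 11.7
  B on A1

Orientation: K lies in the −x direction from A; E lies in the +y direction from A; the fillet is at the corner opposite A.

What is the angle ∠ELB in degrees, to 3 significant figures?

33.7°

A is at the origin; AK is horizontal with |AK| = 58.5 and K on the −x side, so K = (-58.5, 0.00). A and E share the same x with |AE| = 32.6 and E on the +y side, so E = (0.00, 32.6). The virtual corner opposite A is at (-58.5, 32.6). The tangent condition forces ML to be normal to KL and tangency of A1 to BE means the radius MB is perpendicular to BE, with radius 11.7, so the center M sits 11.7 in from both sides at M = (-46.8, 20.9). That places the tangent points at L = (-58.5, 20.9) on KL and B = (-46.8, 32.6) on BE. Then cos ∠ELB = LE·LB / (|LE||LB|), giving 33.7°.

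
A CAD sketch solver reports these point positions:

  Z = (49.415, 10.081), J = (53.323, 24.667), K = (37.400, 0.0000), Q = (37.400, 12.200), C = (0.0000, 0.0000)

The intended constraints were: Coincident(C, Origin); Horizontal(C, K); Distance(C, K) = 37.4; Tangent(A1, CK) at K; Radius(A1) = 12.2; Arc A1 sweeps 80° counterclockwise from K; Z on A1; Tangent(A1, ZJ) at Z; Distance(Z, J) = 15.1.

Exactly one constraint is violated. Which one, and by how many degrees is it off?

Tangent(A1, ZJ) at Z — off by 5.00°.

C = (0.00, 0.00) ✓; C.y = 0.00, K.y = 0.00 ✓; |CK| = 37.40 ✓; ∠(QK, KC) = 90.00° ✓; |QK| = 12.20 ✓; bearing(Q→Z) − bearing(Q→K) = 80.00° ✓; |QZ| = 12.20 ✓; ∠(QZ, ZJ) = 95.00° ✗; |ZJ| = 15.10 ✓.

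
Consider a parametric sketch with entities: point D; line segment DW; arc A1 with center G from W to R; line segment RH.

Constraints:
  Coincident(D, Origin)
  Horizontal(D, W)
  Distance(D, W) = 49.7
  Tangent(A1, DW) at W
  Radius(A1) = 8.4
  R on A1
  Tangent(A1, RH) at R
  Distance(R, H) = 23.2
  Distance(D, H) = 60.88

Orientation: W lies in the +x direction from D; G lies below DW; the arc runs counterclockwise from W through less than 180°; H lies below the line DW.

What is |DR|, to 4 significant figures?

43.59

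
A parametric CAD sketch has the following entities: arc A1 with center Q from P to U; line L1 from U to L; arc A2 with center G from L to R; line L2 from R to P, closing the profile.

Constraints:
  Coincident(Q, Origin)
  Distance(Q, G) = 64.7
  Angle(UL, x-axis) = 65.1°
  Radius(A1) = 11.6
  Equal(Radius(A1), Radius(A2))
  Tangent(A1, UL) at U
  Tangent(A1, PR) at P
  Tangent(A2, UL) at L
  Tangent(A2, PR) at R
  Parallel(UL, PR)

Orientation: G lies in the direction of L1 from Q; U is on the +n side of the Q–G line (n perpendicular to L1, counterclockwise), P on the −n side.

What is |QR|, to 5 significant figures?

65.732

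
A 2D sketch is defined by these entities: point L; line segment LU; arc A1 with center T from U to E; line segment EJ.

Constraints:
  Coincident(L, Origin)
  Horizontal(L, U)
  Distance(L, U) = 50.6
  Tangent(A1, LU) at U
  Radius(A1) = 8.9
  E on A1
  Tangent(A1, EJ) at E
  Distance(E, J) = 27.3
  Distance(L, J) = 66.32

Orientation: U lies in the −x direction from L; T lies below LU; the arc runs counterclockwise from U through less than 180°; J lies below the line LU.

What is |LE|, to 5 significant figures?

60.277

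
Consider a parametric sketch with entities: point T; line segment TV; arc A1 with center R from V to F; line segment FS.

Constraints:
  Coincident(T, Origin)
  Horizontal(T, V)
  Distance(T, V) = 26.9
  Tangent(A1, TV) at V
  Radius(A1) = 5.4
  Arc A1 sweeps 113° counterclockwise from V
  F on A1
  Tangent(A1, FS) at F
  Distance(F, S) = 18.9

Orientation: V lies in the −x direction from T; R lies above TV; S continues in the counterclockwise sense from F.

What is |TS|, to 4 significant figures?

38.47

T is at the origin; T and V share the same y with |TV| = 26.9 and V on the −x side, so V = (-26.90, 0.000). A1 meets TV tangentially, so RV is at right angles to TV, so R = V + (0, 5.4) = (-26.90, 5.400). On A1, V sits at bearing -90° from R; a 113° counterclockwise sweep puts F at bearing 23°, so F = R + 5.4·(cos 23°, sin 23°) = (-21.93, 7.510). The tangent condition forces RF to be normal to FS, so FS runs along (−sin 23°, cos 23°); with |FS| = 18.9, S = (-29.31, 24.91). Then |TS| = |S − T| = 38.47.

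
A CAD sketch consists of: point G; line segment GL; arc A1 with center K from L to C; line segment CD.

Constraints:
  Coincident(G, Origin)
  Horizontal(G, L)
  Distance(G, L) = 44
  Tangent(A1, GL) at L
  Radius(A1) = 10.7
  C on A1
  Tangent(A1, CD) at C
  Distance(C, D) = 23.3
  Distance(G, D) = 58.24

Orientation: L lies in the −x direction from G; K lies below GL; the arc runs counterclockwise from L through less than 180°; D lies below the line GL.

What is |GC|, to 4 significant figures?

55.91

G is at the origin; GL is horizontal with |GL| = 44.0 and L on the −x side, so L = (-44.00, 0.000). A1 meets GL tangentially, so KL is at right angles to GL, so K = L + (0, -10.7) = (-44.00, -10.70). Since KC ⟂ CD (tangency), |KD| = √(10.7² + 23.3²) = 25.64 regardless of where C sits on A1. So D lies on both circle(G, 58.24) and circle(K, 25.64); the below-GL intersection is D = (-45.55, -36.29). C is the foot of the tangent from D: C = (-53.98, -14.57).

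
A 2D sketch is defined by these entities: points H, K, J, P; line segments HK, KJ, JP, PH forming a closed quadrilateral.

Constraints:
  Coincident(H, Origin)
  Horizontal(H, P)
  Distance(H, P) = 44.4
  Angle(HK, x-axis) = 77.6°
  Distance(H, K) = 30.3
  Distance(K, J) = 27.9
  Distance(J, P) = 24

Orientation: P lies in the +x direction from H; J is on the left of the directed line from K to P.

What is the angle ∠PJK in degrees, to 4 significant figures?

135.6°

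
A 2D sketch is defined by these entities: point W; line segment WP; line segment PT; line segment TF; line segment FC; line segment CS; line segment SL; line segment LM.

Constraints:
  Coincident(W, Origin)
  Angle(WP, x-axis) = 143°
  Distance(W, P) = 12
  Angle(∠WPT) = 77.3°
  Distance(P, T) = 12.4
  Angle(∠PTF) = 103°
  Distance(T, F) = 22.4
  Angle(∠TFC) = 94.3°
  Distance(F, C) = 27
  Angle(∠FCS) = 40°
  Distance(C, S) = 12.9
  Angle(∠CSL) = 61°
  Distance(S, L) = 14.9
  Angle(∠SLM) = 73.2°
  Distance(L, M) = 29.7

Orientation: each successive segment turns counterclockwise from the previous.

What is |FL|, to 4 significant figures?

15.62

W is at the origin; WP runs at 143.0° with length 12.0, so P = (-9.584, 7.222). ∠WPT = 77.3° gives PT at -114.3° from the x-axis; with |PT| = 12.4, T = (-14.69, -4.080). ∠PTF = 103.0° gives TF at -37.30° from the x-axis; with |TF| = 22.4, F = (3.132, -17.65). ∠TFC = 94.3° gives FC at 48.40° from the x-axis; with |FC| = 27.0, C = (21.06, 2.537). ∠FCS = 40.0° gives CS at -171.6° from the x-axis; with |CS| = 12.9, S = (8.297, 0.6523). ∠CSL = 61.0° gives SL at -52.60° from the x-axis; with |SL| = 14.9, L = (17.35, -11.18). Then |FL| = |L − F| = 15.62.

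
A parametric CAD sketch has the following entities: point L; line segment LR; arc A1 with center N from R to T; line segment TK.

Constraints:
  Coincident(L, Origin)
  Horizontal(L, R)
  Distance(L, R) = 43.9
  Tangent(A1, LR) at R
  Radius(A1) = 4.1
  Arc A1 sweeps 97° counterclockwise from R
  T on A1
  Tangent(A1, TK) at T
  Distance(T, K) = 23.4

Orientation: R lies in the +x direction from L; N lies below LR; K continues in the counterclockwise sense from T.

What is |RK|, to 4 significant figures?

27.85

L is at the origin; L and R share the same y with |LR| = 43.9 and R on the +x side, so R = (43.90, 0.000). A1 meets LR tangentially, so NR is at right angles to LR, so N = R + (0, -4.1) = (43.90, -4.100). On A1, R sits at bearing 90° from N; a 97° counterclockwise sweep puts T at bearing 187°, so T = N + 4.1·(cos 187°, sin 187°) = (39.83, -4.600). Tangency of A1 to TK means the radius NT is perpendicular to TK, so TK runs along (−sin 187°, cos 187°); with |TK| = 23.4, K = (42.68, -27.83). Then |RK| = |K − R| = 27.85.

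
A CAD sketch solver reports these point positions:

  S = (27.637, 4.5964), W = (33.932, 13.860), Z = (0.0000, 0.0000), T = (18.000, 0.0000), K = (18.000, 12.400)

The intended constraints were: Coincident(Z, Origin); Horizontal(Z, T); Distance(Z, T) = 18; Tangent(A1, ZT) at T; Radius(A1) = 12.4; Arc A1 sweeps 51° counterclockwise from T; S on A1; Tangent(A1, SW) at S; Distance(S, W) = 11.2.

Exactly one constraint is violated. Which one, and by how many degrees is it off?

Tangent(A1, SW) at S — off by 4.80°.

Z = (0.00, 0.00) ✓; Z.y = 0.00, T.y = 0.00 ✓; |ZT| = 18.00 ✓; ∠(KT, TZ) = 90.00° ✓; |KT| = 12.40 ✓; bearing(K→S) − bearing(K→T) = 51.00° ✓; |KS| = 12.40 ✓; ∠(KS, SW) = 85.20° ✗; |SW| = 11.20 ✓.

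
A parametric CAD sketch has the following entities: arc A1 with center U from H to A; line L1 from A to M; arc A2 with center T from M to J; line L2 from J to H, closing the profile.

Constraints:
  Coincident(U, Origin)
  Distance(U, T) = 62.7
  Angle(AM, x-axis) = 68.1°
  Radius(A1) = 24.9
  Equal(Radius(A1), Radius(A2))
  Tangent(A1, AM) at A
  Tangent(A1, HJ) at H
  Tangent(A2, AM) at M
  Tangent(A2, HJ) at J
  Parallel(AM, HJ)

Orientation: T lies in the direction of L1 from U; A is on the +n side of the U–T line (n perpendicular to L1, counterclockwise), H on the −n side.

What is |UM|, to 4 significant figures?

67.46

Tangency of A1 to both parallel lines with radius 24.9 puts A and H at U ± 24.9·n: A = (-23.10, 9.287), H = (23.10, -9.287). Equal radii place M and J the same way about T: M = T + 24.9·n = (0.2832, 67.46), J = T − 24.9·n = (46.49, 48.89). Then |UM| = |M − U| = 67.46.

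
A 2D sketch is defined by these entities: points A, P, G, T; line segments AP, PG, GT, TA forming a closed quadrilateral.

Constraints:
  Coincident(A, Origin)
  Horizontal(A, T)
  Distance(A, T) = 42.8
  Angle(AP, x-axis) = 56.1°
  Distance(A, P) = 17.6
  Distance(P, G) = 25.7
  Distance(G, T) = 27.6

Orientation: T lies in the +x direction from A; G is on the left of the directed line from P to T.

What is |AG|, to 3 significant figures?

41.8

Checks: |PG| = 25.70 ✓; |GT| = 27.60 ✓.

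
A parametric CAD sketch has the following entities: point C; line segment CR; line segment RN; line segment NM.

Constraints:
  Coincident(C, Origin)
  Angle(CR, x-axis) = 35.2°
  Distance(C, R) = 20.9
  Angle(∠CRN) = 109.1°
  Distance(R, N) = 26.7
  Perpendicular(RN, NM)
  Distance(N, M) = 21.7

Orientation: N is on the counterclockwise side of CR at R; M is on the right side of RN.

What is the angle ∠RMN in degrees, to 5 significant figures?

50.898°

∠CRN = 109.1°, so RN runs at 35.2° + (180° − 109.1°) = 106.10° from the x-axis; with |RN| = 26.7, N = R + 26.7·(cos 106.10°, sin 106.10°) = (9.6740, 37.700). RN is perpendicular to NM; with |NM| = 21.7 on the right of RN, M = N + 21.7·(0.96078, 0.27731) = (30.523, 43.718). Then cos ∠RMN = MR·MN / (|MR||MN|), giving 50.898°.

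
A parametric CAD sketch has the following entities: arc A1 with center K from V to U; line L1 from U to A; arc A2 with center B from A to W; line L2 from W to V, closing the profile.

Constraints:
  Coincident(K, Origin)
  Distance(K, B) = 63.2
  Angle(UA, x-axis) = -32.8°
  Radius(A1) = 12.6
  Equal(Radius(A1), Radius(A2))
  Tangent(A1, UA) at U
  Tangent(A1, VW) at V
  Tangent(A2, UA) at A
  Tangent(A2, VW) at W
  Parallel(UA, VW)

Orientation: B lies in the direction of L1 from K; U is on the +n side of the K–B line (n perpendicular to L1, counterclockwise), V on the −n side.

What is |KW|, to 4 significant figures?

64.44

The slot axis is L1's direction at -32.8°, so u = (cos -32.8°, sin -32.8°) = (0.8406, -0.5417) and n = (−sin -32.8°, cos -32.8°) = (0.5417, 0.8406). K is at the origin and B lies 63.2 along u from K, so B = 63.2·u = (53.12, -34.24). Tangency of A1 to both parallel lines with radius 12.6 puts U and V at K ± 12.6·n: U = (6.826, 10.59), V = (-6.826, -10.59). Equal radii place A and W the same way about B: A = B + 12.6·n = (59.95, -23.64), W = B − 12.6·n = (46.30, -44.83). Then |KW| = |W − K| = 64.44.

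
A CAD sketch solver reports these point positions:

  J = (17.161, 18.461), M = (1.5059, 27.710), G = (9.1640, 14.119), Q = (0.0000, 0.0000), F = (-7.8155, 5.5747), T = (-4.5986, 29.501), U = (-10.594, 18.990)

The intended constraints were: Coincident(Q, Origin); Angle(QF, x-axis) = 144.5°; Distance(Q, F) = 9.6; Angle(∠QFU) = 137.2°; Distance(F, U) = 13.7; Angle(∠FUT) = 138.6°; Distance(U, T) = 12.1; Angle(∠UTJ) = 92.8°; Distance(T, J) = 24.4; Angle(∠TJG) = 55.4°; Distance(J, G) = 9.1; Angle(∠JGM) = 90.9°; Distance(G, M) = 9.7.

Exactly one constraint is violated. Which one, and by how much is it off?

Distance(G, M) = 9.7 — off by 5.90.

Q = (0.00, 0.00) ✓; QF at 144.5° ✓; |QF| = 9.600 ✓; ∠QFU = 137.2° ✓; |FU| = 13.70 ✓; ∠FUT = 138.6° ✓; |UT| = 12.10 ✓; ∠UTJ = 92.80° ✓; |TJ| = 24.40 ✓; ∠TJG = 55.40° ✓; |JG| = 9.100 ✓; ∠JGM = 90.90° ✓; |GM| = 15.60 ✗.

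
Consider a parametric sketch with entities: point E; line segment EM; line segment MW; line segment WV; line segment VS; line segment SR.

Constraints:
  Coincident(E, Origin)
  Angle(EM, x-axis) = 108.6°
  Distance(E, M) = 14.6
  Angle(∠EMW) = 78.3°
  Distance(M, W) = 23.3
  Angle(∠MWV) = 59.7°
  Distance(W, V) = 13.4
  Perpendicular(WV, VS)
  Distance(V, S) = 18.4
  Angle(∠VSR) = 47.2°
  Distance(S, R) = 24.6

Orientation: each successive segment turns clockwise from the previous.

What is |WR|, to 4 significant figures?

4.946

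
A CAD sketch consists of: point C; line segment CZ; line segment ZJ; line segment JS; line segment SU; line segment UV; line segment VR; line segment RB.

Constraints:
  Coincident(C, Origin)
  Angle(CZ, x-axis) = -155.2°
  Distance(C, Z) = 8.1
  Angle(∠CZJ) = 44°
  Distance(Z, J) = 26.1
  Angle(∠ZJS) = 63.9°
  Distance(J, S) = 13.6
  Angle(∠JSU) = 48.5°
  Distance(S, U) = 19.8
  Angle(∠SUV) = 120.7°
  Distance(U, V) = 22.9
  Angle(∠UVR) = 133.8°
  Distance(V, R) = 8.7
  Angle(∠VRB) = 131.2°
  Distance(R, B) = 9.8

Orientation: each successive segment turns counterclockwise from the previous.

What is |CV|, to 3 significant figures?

36.4

∠JSU = 48.5° gives SU at -132° from the x-axis; with |SU| = 19.8, U = (2.52, -13.3). ∠SUV = 120.7° gives UV at -72.3° from the x-axis; with |UV| = 22.9, V = (9.48, -35.1). Then |CV| = |V − C| = 36.4.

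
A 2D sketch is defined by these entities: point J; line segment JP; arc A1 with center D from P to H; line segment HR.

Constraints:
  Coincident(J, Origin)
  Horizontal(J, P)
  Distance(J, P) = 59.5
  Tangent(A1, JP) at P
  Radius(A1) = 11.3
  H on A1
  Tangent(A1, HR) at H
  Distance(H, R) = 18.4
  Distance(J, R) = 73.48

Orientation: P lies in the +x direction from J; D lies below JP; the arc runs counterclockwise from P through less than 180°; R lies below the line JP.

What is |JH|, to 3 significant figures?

55.9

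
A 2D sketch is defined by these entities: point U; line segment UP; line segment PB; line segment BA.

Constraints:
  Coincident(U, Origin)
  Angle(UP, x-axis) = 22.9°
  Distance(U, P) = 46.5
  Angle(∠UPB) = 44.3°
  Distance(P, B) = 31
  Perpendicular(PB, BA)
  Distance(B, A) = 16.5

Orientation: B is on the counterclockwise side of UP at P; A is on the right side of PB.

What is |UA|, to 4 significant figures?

49.03

U is at the origin; UP runs at 22.9° with length 46.5, so P = 46.5·(cos 22.9°, sin 22.9°) = (42.84, 18.09). ∠UPB = 44.3°, so PB runs at 22.9° + (180° − 44.3°) = 158.6° from the x-axis; with |PB| = 31.0, B = P + 31.0·(cos 158.6°, sin 158.6°) = (13.97, 29.41). PB is perpendicular to BA; with |BA| = 16.5 on the right of PB, A = B + 16.5·(0.3649, 0.9311) = (19.99, 44.77). Then |UA| = |A − U| = 49.03.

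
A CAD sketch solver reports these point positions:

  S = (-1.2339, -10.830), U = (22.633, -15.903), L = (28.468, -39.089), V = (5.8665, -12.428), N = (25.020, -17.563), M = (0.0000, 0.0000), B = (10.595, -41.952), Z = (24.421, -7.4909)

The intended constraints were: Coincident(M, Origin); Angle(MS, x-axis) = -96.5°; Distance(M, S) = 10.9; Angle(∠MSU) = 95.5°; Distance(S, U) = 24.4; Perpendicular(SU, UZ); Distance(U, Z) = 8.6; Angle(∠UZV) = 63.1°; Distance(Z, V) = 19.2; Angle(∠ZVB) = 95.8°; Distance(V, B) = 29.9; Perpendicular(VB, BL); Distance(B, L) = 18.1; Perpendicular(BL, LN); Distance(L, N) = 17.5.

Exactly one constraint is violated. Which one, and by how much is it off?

Distance(L, N) = 17.5 — off by 4.30.

M = (0.00, 0.00) ✓; MS at -96.50° ✓; |MS| = 10.90 ✓; ∠MSU = 95.50° ✓; |SU| = 24.40 ✓; ∠(SU, UZ) = 90.00° ✓; |UZ| = 8.600 ✓; ∠UZV = 63.10° ✓; |ZV| = 19.20 ✓; ∠ZVB = 95.80° ✓; |VB| = 29.90 ✓; ∠(VB, BL) = 90.00° ✓; |BL| = 18.10 ✓; ∠(BL, LN) = 90.00° ✓; |LN| = 21.80 ✗.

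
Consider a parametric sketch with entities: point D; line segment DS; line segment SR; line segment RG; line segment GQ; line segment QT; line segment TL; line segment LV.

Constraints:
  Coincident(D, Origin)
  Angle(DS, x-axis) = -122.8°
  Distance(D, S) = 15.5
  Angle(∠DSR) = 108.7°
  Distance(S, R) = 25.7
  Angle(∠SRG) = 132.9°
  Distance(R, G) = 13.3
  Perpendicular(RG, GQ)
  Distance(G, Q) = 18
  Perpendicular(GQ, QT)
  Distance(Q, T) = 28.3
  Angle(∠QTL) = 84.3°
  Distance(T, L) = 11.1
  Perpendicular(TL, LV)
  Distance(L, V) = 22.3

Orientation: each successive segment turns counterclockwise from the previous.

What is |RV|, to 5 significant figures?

12.363

D is at the origin; DS runs at -122.8° with length 15.5, so S = (-8.3965, -13.029). ∠DSR = 108.7° gives SR at -51.500° from the x-axis; with |SR| = 25.7, R = (7.6021, -33.142). ∠SRG = 132.9° gives RG at -4.4000° from the x-axis; with |RG| = 13.3, G = (20.863, -34.162). RG ⟂ GQ, so GQ runs at 85.600°; with |GQ| = 18.0, Q = (22.244, -16.215). GQ is perpendicular to QT, so QT runs at 175.60°; with |QT| = 28.3, T = (-5.9727, -14.044). ∠QTL = 84.3° gives TL at -88.700° from the x-axis; with |TL| = 11.1, L = (-5.7209, -25.141). TL ⟂ LV, so LV runs at 1.3000°; with |LV| = 22.3, V = (16.573, -24.635). Then |RV| = |V − R| = 12.363.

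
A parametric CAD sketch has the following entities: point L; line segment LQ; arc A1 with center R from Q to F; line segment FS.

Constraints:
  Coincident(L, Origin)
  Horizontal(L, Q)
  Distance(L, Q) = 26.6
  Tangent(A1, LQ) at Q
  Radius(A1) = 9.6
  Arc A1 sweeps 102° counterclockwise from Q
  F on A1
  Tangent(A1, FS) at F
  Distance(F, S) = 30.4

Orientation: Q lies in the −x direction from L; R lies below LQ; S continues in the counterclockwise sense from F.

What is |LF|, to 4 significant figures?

37.81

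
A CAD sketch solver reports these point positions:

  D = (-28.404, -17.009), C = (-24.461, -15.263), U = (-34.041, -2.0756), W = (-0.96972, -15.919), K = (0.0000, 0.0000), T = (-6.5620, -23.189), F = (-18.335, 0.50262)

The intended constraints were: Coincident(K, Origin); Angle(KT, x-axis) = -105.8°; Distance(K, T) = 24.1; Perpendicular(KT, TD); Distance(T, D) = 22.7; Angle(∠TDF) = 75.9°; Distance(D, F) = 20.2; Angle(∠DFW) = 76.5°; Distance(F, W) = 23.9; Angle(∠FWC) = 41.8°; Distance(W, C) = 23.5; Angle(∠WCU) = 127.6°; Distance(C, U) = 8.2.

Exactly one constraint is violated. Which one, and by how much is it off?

Distance(C, U) = 8.2 — off by 8.10.

K = (0.00, 0.00) ✓; KT at -105.8° ✓; |KT| = 24.10 ✓; ∠(KT, TD) = 90.00° ✓; |TD| = 22.70 ✓; ∠TDF = 75.90° ✓; |DF| = 20.20 ✓; ∠DFW = 76.50° ✓; |FW| = 23.90 ✓; ∠FWC = 41.80° ✓; |WC| = 23.50 ✓; ∠WCU = 127.6° ✓; |CU| = 16.30 ✗.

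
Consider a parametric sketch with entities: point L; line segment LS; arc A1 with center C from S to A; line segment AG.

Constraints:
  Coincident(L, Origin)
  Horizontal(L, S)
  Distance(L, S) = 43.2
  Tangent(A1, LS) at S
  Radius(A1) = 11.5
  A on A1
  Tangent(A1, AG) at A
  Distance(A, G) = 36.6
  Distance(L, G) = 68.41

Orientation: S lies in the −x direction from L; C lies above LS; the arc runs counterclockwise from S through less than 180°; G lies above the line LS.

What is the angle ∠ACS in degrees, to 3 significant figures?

113°

Checks: ∠(CS, SL) = 90.00° ✓; |CS| = 11.50 ✓; |CA| = 11.50 ✓; ∠(CA, AG) = 90.00° ✓; |AG| = 36.60 ✓; |LG| = 68.41 ✓.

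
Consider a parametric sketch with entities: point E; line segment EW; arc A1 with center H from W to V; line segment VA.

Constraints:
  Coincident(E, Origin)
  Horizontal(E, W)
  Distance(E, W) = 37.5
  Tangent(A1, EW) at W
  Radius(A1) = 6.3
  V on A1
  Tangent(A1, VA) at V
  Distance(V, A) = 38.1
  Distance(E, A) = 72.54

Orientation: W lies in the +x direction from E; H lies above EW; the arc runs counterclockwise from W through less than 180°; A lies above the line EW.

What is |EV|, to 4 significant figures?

42.85

Checks: ∠(HW, WE) = 90.00° ✓; |HW| = 6.300 ✓; |HV| = 6.300 ✓; ∠(HV, VA) = 90.00° ✓; |VA| = 38.10 ✓; |EA| = 72.54 ✓.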